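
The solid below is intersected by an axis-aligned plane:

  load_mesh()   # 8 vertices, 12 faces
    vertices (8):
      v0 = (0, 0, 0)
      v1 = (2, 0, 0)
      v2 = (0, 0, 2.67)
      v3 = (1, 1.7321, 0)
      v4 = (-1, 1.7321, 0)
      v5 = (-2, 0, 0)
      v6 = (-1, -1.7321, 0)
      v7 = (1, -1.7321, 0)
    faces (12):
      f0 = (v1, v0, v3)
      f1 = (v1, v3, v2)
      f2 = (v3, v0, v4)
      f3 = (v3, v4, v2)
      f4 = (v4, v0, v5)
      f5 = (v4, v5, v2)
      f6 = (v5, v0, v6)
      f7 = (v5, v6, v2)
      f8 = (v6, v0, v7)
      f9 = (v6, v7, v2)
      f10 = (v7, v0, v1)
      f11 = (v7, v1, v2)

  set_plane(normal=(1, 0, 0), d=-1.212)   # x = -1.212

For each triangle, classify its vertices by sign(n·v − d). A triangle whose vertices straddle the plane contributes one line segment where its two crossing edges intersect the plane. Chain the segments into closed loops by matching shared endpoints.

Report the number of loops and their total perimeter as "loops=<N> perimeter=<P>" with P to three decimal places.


Straddling triangles (4 of 12):
  (v4,v0,v5) [++-] → (-1.212, 0, 0)–(-1.212, 1.36489, 0)  len=1.3649
  (v4,v5,v2) [+-+] → (-1.212, 1.36489, 0)–(-1.212, 0, 1.05198)  len=1.7233
  (v5,v0,v6) [-++] → (-1.212, 0, 0)–(-1.212, -1.36489, 0)  len=1.3649
  (v5,v6,v2) [-++] → (-1.212, -1.36489, 0)–(-1.212, 0, 1.05198)  len=1.7233

Chained into 1 loop(s):
  loop 1: 4 segments, perimeter = 6.1763
Total perimeter = 6.176

loops=1 perimeter=6.176


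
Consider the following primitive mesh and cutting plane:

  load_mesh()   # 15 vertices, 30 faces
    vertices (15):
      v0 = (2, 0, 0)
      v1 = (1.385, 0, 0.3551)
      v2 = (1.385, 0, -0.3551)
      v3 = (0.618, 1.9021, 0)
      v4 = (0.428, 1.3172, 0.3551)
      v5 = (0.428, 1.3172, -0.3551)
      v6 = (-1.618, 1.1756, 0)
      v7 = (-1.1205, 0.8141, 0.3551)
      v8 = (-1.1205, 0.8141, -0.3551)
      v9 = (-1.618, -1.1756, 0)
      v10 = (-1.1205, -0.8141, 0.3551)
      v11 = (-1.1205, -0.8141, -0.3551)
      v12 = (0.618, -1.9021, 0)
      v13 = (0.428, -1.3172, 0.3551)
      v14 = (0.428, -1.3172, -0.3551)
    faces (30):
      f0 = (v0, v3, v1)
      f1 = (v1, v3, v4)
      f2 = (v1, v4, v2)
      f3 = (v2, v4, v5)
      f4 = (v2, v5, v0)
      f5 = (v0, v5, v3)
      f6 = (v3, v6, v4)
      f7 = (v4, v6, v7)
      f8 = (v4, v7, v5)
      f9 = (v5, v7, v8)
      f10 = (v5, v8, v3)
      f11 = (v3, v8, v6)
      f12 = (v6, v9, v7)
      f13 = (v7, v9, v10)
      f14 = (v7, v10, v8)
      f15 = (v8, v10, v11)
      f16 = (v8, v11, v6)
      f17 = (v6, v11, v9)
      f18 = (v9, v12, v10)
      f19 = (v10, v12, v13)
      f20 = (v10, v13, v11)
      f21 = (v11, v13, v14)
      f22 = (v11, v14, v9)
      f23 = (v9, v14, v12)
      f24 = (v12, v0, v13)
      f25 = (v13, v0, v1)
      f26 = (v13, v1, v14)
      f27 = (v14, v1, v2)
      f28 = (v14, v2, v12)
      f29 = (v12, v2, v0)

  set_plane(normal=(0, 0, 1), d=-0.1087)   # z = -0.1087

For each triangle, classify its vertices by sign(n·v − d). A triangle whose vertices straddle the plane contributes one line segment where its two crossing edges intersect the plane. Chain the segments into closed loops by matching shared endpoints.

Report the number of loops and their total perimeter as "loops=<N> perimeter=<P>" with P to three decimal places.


Straddling triangles (20 of 30):
  (v1,v4,v2) [++-] → (1.05297, 0.456995, -0.1087)–(1.385, 0, -0.1087)  len=0.5649
  (v2,v4,v5) [-+-] → (1.05297, 0.456995, -0.1087)–(0.428, 1.3172, -0.1087)  len=1.0633
  (v2,v5,v0) [--+] → (1.51879, 0.403209, -0.1087)–(1.81174, 0, -0.1087)  len=0.4984
  (v0,v5,v3) [+-+] → (1.51879, 0.403209, -0.1087)–(0.559839, 1.72306, -0.1087)  len=1.6314
  (v4,v7,v5) [++-] → (-0.109244, 1.14265, -0.1087)–(0.428, 1.3172, -0.1087)  len=0.5649
  (v5,v7,v8) [-+-] → (-0.109244, 1.14265, -0.1087)–(-1.1205, 0.8141, -0.1087)  len=1.0633
  (v5,v8,v3) [--+] → (0.0858261, 1.56905, -0.1087)–(0.559839, 1.72306, -0.1087)  len=0.4984
  (v3,v8,v6) [+-+] → (0.0858261, 1.56905, -0.1087)–(-1.46571, 1.06494, -0.1087)  len=1.6314
  (v7,v10,v8) [++-] → (-1.1205, 0.249205, -0.1087)–(-1.1205, 0.8141, -0.1087)  len=0.5649
  (v8,v10,v11) [-+-] → (-1.1205, 0.249205, -0.1087)–(-1.1205, -0.8141, -0.1087)  len=1.0633
  (v8,v11,v6) [--+] → (-1.46571, 0.566531, -0.1087)–(-1.46571, 1.06494, -0.1087)  len=0.4984
  (v6,v11,v9) [+-+] → (-1.46571, 0.566531, -0.1087)–(-1.46571, -1.06494, -0.1087)  len=1.6315
  (v10,v13,v11) [++-] → (-0.583256, -0.988648, -0.1087)–(-1.1205, -0.8141, -0.1087)  len=0.5649
  (v11,v13,v14) [-+-] → (-0.583256, -0.988648, -0.1087)–(0.428, -1.3172, -0.1087)  len=1.0633
  (v11,v14,v9) [--+] → (-0.991697, -1.21895, -0.1087)–(-1.46571, -1.06494, -0.1087)  len=0.4984
  (v9,v14,v12) [+-+] → (-0.991697, -1.21895, -0.1087)–(0.559839, -1.72306, -0.1087)  len=1.6314
  (v13,v1,v14) [++-] → (0.760026, -0.860205, -0.1087)–(0.428, -1.3172, -0.1087)  len=0.5649
  (v14,v1,v2) [-+-] → (0.760026, -0.860205, -0.1087)–(1.385, 0, -0.1087)  len=1.0633
  (v14,v2,v12) [--+] → (0.852787, -1.31985, -0.1087)–(0.559839, -1.72306, -0.1087)  len=0.4984
  (v12,v2,v0) [+-+] → (0.852787, -1.31985, -0.1087)–(1.81174, 0, -0.1087)  len=1.6314

Chained into 2 loop(s):
  loop 1: 10 segments, perimeter = 8.1409
  loop 2: 10 segments, perimeter = 10.6491
Total perimeter = 18.790

loops=2 perimeter=18.790


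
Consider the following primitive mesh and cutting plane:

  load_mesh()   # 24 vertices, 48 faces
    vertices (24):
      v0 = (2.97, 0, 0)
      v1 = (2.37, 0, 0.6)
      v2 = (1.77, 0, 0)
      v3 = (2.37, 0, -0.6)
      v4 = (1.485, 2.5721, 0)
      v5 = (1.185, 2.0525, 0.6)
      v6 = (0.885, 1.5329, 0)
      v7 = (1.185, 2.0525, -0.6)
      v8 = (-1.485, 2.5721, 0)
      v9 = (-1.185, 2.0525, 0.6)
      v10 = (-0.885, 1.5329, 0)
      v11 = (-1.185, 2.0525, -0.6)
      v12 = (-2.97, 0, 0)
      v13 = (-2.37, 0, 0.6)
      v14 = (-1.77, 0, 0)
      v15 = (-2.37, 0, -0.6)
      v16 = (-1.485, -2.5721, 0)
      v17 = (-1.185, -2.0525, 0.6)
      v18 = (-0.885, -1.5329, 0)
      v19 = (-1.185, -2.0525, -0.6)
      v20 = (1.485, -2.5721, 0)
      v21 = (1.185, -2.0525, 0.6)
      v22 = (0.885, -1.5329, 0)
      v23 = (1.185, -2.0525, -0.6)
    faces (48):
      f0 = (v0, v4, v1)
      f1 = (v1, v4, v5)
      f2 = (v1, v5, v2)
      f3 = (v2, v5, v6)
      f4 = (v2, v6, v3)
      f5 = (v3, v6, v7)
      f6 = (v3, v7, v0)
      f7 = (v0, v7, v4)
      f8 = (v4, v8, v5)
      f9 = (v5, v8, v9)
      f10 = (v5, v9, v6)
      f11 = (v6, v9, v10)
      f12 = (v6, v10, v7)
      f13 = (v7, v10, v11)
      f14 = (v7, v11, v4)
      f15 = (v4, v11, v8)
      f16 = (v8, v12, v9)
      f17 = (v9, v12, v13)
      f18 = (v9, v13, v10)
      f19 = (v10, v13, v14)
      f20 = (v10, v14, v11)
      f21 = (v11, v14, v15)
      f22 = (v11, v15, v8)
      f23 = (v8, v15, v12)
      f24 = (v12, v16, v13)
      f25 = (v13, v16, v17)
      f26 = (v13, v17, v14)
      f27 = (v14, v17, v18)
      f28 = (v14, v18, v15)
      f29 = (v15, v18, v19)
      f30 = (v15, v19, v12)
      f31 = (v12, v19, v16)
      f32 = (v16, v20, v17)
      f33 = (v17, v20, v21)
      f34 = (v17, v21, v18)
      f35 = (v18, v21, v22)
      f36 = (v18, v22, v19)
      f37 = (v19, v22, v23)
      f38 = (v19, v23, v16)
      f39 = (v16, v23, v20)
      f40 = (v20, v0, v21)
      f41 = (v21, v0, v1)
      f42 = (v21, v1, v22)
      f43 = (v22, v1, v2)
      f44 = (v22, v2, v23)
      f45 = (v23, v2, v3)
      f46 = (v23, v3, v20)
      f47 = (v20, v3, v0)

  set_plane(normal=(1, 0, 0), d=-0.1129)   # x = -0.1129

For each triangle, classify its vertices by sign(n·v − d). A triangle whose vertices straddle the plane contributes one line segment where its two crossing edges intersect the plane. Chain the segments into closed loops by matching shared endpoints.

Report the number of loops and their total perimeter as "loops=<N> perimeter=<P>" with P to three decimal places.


Straddling triangles (16 of 48):
  (v4,v8,v5) [+-+] → (-0.1129, 2.5721, 0)–(-0.1129, 2.30508, 0.308337)  len=0.4079
  (v5,v8,v9) [+--] → (-0.1129, 2.30508, 0.308337)–(-0.1129, 2.0525, 0.6)  len=0.3858
  (v5,v9,v6) [+-+] → (-0.1129, 2.0525, 0.6)–(-0.1129, 1.78339, 0.289246)  len=0.4111
  (v6,v9,v10) [+--] → (-0.1129, 1.78339, 0.289246)–(-0.1129, 1.5329, 0)  len=0.3826
  (v6,v10,v7) [+-+] → (-0.1129, 1.5329, 0)–(-0.1129, 1.72671, -0.223797)  len=0.2961
  (v7,v10,v11) [+--] → (-0.1129, 1.72671, -0.223797)–(-0.1129, 2.0525, -0.6)  len=0.4977
  (v7,v11,v4) [+-+] → (-0.1129, 2.0525, -0.6)–(-0.1129, 2.26114, -0.359079)  len=0.3187
  (v4,v11,v8) [+--] → (-0.1129, 2.26114, -0.359079)–(-0.1129, 2.5721, 0)  len=0.4750
  (v16,v20,v17) [-+-] → (-0.1129, -2.5721, 0)–(-0.1129, -2.26114, 0.359079)  len=0.4750
  (v17,v20,v21) [-++] → (-0.1129, -2.26114, 0.359079)–(-0.1129, -2.0525, 0.6)  len=0.3187
  (v17,v21,v18) [-+-] → (-0.1129, -2.0525, 0.6)–(-0.1129, -1.72671, 0.223797)  len=0.4977
  (v18,v21,v22) [-++] → (-0.1129, -1.72671, 0.223797)–(-0.1129, -1.5329, 0)  len=0.2961
  (v18,v22,v19) [-+-] → (-0.1129, -1.5329, 0)–(-0.1129, -1.78339, -0.289246)  len=0.3826
  (v19,v22,v23) [-++] → (-0.1129, -1.78339, -0.289246)–(-0.1129, -2.0525, -0.6)  len=0.4111
  (v19,v23,v16) [-+-] → (-0.1129, -2.0525, -0.6)–(-0.1129, -2.30508, -0.308337)  len=0.3858
  (v16,v23,v20) [-++] → (-0.1129, -2.30508, -0.308337)–(-0.1129, -2.5721, 0)  len=0.4079

Chained into 2 loop(s):
  loop 1: 8 segments, perimeter = 3.1749
  loop 2: 8 segments, perimeter = 3.1749
Total perimeter = 6.350

loops=2 perimeter=6.350


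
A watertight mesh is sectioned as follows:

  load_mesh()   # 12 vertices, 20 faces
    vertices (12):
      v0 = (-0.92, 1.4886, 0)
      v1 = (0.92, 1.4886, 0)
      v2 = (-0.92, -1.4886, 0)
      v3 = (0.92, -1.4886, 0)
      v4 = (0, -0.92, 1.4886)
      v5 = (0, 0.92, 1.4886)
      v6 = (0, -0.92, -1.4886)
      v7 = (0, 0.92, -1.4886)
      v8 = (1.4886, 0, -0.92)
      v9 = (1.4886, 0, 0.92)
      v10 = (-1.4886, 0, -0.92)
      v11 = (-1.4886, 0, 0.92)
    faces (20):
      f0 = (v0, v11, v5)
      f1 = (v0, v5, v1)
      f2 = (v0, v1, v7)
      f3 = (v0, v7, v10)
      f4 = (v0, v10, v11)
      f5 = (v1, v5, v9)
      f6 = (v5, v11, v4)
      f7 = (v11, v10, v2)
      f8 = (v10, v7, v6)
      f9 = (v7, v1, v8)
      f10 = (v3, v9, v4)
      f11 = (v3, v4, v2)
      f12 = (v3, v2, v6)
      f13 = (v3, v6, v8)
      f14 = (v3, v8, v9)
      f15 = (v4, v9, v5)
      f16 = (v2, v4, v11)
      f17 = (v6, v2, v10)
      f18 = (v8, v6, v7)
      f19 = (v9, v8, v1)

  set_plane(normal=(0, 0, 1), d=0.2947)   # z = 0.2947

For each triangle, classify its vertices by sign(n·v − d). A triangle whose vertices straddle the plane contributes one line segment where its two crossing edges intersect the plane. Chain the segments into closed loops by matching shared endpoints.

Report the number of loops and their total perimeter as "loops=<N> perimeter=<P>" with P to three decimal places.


loops=1 perimeter=9.344

Straddling triangles (10 of 20):
  (v0,v11,v5) [-++] → (-1.10214, 1.01176, 0.2947)–(-0.737866, 1.37603, 0.2947)  len=0.5152
  (v0,v5,v1) [-+-] → (-0.737866, 1.37603, 0.2947)–(0.737866, 1.37603, 0.2947)  len=1.4757
  (v0,v10,v11) [--+] → (-1.4886, 0, 0.2947)–(-1.10214, 1.01176, 0.2947)  len=1.0831
  (v1,v5,v9) [-++] → (0.737866, 1.37603, 0.2947)–(1.10214, 1.01176, 0.2947)  len=0.5152
  (v11,v10,v2) [+--] → (-1.4886, 0, 0.2947)–(-1.10214, -1.01176, 0.2947)  len=1.0831
  (v3,v9,v4) [-++] → (1.10214, -1.01176, 0.2947)–(0.737866, -1.37603, 0.2947)  len=0.5152
  (v3,v4,v2) [-+-] → (0.737866, -1.37603, 0.2947)–(-0.737866, -1.37603, 0.2947)  len=1.4757
  (v3,v8,v9) [--+] → (1.4886, 0, 0.2947)–(1.10214, -1.01176, 0.2947)  len=1.0831
  (v2,v4,v11) [-++] → (-0.737866, -1.37603, 0.2947)–(-1.10214, -1.01176, 0.2947)  len=0.5152
  (v9,v8,v1) [+--] → (1.4886, 0, 0.2947)–(1.10214, 1.01176, 0.2947)  len=1.0831

Chained into 1 loop(s):
  loop 1: 10 segments, perimeter = 9.3443
Total perimeter = 9.344


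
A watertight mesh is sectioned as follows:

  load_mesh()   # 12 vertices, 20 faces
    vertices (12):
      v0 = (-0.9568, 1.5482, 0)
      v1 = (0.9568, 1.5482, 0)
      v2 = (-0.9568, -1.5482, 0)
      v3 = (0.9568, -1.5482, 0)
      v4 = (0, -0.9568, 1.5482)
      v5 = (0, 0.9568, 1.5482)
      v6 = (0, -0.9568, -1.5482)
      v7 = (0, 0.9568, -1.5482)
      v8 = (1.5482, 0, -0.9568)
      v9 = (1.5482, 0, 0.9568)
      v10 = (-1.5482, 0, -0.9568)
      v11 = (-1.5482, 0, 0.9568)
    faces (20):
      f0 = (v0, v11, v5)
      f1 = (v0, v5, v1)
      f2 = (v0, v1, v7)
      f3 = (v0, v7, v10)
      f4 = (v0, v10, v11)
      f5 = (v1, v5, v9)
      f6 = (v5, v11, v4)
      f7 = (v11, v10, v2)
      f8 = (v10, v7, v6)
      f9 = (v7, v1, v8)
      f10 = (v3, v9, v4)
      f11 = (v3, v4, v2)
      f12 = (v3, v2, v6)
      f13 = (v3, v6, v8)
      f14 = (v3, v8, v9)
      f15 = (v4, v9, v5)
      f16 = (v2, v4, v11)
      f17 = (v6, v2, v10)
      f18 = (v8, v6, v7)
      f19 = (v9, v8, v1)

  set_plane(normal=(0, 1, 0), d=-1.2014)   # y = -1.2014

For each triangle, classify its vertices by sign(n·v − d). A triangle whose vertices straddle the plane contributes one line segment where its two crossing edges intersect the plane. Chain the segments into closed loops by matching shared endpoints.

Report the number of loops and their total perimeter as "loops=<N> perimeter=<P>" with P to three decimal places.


Straddling triangles (8 of 20):
  (v11,v10,v2) [++-] → (-1.08927, -1.2014, -0.214325)–(-1.08927, -1.2014, 0.214325)  len=0.4287
  (v3,v9,v4) [-++] → (1.08927, -1.2014, 0.214325)–(0.395728, -1.2014, 0.907872)  len=0.9808
  (v3,v4,v2) [-+-] → (0.395728, -1.2014, 0.907872)–(-0.395728, -1.2014, 0.907872)  len=0.7915
  (v3,v2,v6) [--+] → (-0.395728, -1.2014, -0.907872)–(0.395728, -1.2014, -0.907872)  len=0.7915
  (v3,v6,v8) [-++] → (0.395728, -1.2014, -0.907872)–(1.08927, -1.2014, -0.214325)  len=0.9808
  (v3,v8,v9) [-++] → (1.08927, -1.2014, -0.214325)–(1.08927, -1.2014, 0.214325)  len=0.4287
  (v2,v4,v11) [-++] → (-0.395728, -1.2014, 0.907872)–(-1.08927, -1.2014, 0.214325)  len=0.9808
  (v6,v2,v10) [+-+] → (-0.395728, -1.2014, -0.907872)–(-1.08927, -1.2014, -0.214325)  len=0.9808

Chained into 1 loop(s):
  loop 1: 8 segments, perimeter = 6.3635
Total perimeter = 6.364

loops=1 perimeter=6.364


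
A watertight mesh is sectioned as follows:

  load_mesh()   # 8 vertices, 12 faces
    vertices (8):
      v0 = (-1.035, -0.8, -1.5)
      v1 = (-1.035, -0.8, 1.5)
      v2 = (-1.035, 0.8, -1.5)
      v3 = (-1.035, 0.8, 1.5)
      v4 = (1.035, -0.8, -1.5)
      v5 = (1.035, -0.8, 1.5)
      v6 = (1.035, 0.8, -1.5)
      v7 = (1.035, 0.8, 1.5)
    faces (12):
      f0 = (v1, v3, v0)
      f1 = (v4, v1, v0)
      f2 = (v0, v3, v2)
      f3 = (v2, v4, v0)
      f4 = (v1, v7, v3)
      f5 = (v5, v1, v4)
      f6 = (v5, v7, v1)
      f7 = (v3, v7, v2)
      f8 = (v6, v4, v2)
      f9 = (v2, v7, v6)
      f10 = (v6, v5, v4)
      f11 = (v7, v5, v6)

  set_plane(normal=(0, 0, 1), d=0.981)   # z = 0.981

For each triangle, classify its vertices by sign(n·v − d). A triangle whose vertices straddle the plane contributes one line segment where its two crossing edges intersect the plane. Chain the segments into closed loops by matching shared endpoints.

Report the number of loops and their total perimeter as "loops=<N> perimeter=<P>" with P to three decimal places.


loops=1 perimeter=7.340

Straddling triangles (8 of 12):
  (v1,v3,v0) [++-] → (-1.035, 0.5232, 0.981)–(-1.035, -0.8, 0.981)  len=1.3232
  (v4,v1,v0) [-+-] → (-0.67689, -0.8, 0.981)–(-1.035, -0.8, 0.981)  len=0.3581
  (v0,v3,v2) [-+-] → (-1.035, 0.5232, 0.981)–(-1.035, 0.8, 0.981)  len=0.2768
  (v5,v1,v4) [++-] → (-0.67689, -0.8, 0.981)–(1.035, -0.8, 0.981)  len=1.7119
  (v3,v7,v2) [++-] → (0.67689, 0.8, 0.981)–(-1.035, 0.8, 0.981)  len=1.7119
  (v2,v7,v6) [-+-] → (0.67689, 0.8, 0.981)–(1.035, 0.8, 0.981)  len=0.3581
  (v6,v5,v4) [-+-] → (1.035, -0.5232, 0.981)–(1.035, -0.8, 0.981)  len=0.2768
  (v7,v5,v6) [++-] → (1.035, -0.5232, 0.981)–(1.035, 0.8, 0.981)  len=1.3232

Chained into 1 loop(s):
  loop 1: 8 segments, perimeter = 7.3400
Total perimeter = 7.340


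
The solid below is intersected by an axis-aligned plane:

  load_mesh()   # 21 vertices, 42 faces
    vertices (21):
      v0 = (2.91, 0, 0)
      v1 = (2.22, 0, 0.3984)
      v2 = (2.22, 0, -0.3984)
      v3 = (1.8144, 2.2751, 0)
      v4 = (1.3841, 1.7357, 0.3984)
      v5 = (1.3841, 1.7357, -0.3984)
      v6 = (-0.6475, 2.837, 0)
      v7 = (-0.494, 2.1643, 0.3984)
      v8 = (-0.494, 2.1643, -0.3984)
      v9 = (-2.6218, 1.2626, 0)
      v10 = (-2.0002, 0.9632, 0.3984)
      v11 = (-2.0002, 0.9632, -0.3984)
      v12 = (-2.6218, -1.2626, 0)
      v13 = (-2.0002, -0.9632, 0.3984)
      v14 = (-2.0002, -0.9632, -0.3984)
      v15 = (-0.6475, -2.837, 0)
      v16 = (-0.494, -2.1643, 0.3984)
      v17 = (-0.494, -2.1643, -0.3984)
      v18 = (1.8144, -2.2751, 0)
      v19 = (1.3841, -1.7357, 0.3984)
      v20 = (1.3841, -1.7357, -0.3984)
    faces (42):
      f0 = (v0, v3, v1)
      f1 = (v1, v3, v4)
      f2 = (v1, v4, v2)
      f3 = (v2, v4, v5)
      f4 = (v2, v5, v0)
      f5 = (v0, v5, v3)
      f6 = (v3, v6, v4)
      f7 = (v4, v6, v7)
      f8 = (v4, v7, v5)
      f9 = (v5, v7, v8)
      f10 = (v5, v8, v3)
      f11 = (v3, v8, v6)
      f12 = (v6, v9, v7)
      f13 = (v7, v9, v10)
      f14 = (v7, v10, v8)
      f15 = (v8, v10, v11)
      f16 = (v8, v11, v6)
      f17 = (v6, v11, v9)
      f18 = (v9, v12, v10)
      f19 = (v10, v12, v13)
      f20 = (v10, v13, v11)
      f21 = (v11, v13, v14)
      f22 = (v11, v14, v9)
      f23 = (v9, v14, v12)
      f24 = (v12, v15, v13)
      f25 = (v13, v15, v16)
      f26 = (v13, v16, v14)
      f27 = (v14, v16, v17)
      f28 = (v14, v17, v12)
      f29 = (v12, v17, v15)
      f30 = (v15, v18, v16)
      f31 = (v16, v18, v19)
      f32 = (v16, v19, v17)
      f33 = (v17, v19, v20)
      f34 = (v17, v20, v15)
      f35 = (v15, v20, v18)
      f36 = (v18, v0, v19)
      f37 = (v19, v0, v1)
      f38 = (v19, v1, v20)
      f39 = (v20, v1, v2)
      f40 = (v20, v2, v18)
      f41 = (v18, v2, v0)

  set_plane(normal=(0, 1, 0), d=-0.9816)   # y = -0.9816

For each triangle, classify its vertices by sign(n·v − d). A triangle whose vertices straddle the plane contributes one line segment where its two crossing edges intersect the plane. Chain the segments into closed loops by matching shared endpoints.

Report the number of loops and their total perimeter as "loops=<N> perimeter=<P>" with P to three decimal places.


loops=2 perimeter=4.705

Straddling triangles (14 of 42):
  (v9,v12,v10) [+-+] → (-2.6218, -0.9816, 0)–(-2.54333, -0.9816, 0.0502967)  len=0.0932
  (v10,v12,v13) [+-+] → (-2.54333, -0.9816, 0.0502967)–(-2.0384, -0.9816, 0.373916)  len=0.5997
  (v9,v14,v12) [++-] → (-2.0384, -0.9816, -0.373916)–(-2.6218, -0.9816, 0)  len=0.6929
  (v12,v15,v13) [--+] → (-1.98692, -0.9816, 0.394488)–(-2.0384, -0.9816, 0.373916)  len=0.0554
  (v13,v15,v16) [+--] → (-1.98692, -0.9816, 0.394488)–(-1.97713, -0.9816, 0.3984)  len=0.0105
  (v13,v16,v14) [+-+] → (-1.97713, -0.9816, 0.3984)–(-1.97713, -0.9816, -0.386194)  len=0.7846
  (v14,v16,v17) [+--] → (-1.97713, -0.9816, -0.386194)–(-1.97713, -0.9816, -0.3984)  len=0.0122
  (v14,v17,v12) [+--] → (-1.97713, -0.9816, -0.3984)–(-2.0384, -0.9816, -0.373916)  len=0.0660
  (v18,v0,v19) [-+-] → (2.4373, -0.9816, 0)–(2.04705, -0.9816, 0.225309)  len=0.4506
  (v19,v0,v1) [-++] → (2.04705, -0.9816, 0.225309)–(1.74727, -0.9816, 0.3984)  len=0.3462
  (v19,v1,v20) [-+-] → (1.74727, -0.9816, 0.3984)–(1.74727, -0.9816, -0.0522187)  len=0.4506
  (v20,v1,v2) [-++] → (1.74727, -0.9816, -0.0522187)–(1.74727, -0.9816, -0.3984)  len=0.3462
  (v20,v2,v18) [-+-] → (1.74727, -0.9816, -0.3984)–(2.045, -0.9816, -0.226509)  len=0.3438
  (v18,v2,v0) [-++] → (2.045, -0.9816, -0.226509)–(2.4373, -0.9816, 0)  len=0.4530

Chained into 2 loop(s):
  loop 1: 8 segments, perimeter = 2.3147
  loop 2: 6 segments, perimeter = 2.3904
Total perimeter = 4.705


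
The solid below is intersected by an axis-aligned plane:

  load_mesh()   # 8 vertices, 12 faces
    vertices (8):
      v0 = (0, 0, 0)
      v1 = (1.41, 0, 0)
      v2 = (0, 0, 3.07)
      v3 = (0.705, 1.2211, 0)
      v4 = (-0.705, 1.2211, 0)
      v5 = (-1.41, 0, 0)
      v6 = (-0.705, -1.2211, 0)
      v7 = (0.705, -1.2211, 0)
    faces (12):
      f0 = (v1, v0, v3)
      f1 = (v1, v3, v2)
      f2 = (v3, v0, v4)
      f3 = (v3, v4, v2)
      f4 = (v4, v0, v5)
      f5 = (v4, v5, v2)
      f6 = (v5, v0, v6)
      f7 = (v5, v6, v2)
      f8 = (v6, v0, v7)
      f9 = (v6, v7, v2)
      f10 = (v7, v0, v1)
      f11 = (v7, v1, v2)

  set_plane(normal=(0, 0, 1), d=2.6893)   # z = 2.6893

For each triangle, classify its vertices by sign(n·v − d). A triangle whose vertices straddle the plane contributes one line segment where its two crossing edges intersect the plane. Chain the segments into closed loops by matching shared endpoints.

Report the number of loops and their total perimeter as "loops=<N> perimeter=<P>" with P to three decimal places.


Straddling triangles (6 of 12):
  (v1,v3,v2) [--+] → (0.0874246, 0.151424, 2.6893)–(0.174849, 0, 2.6893)  len=0.1748
  (v3,v4,v2) [--+] → (-0.0874246, 0.151424, 2.6893)–(0.0874246, 0.151424, 2.6893)  len=0.1748
  (v4,v5,v2) [--+] → (-0.174849, 0, 2.6893)–(-0.0874246, 0.151424, 2.6893)  len=0.1748
  (v5,v6,v2) [--+] → (-0.0874246, -0.151424, 2.6893)–(-0.174849, 0, 2.6893)  len=0.1748
  (v6,v7,v2) [--+] → (0.0874246, -0.151424, 2.6893)–(-0.0874246, -0.151424, 2.6893)  len=0.1748
  (v7,v1,v2) [--+] → (0.174849, 0, 2.6893)–(0.0874246, -0.151424, 2.6893)  len=0.1748

Chained into 1 loop(s):
  loop 1: 6 segments, perimeter = 1.0491
Total perimeter = 1.049

loops=1 perimeter=1.049


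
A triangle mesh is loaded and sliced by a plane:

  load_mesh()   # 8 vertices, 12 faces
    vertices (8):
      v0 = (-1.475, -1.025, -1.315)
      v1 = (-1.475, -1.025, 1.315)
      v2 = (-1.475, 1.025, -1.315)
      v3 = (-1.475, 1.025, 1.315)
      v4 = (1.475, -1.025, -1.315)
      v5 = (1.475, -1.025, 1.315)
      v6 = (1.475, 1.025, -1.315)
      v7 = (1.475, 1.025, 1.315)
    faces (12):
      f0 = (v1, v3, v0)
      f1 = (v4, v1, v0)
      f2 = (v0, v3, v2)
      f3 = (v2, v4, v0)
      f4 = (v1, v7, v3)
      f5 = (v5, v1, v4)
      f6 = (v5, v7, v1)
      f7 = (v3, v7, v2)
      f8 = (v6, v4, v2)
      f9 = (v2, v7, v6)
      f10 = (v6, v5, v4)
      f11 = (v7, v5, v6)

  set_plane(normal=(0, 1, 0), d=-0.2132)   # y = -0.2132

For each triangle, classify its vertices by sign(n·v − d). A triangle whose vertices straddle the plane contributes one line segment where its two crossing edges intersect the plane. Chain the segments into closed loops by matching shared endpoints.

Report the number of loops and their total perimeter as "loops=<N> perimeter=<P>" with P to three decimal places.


loops=1 perimeter=11.160

Straddling triangles (8 of 12):
  (v1,v3,v0) [-+-] → (-1.475, -0.2132, 1.315)–(-1.475, -0.2132, -0.27352)  len=1.5885
  (v0,v3,v2) [-++] → (-1.475, -0.2132, -0.27352)–(-1.475, -0.2132, -1.315)  len=1.0415
  (v2,v4,v0) [+--] → (0.3068, -0.2132, -1.315)–(-1.475, -0.2132, -1.315)  len=1.7818
  (v1,v7,v3) [-++] → (-0.3068, -0.2132, 1.315)–(-1.475, -0.2132, 1.315)  len=1.1682
  (v5,v7,v1) [-+-] → (1.475, -0.2132, 1.315)–(-0.3068, -0.2132, 1.315)  len=1.7818
  (v6,v4,v2) [+-+] → (1.475, -0.2132, -1.315)–(0.3068, -0.2132, -1.315)  len=1.1682
  (v6,v5,v4) [+--] → (1.475, -0.2132, 0.27352)–(1.475, -0.2132, -1.315)  len=1.5885
  (v7,v5,v6) [+-+] → (1.475, -0.2132, 1.315)–(1.475, -0.2132, 0.27352)  len=1.0415

Chained into 1 loop(s):
  loop 1: 8 segments, perimeter = 11.1600
Total perimeter = 11.160


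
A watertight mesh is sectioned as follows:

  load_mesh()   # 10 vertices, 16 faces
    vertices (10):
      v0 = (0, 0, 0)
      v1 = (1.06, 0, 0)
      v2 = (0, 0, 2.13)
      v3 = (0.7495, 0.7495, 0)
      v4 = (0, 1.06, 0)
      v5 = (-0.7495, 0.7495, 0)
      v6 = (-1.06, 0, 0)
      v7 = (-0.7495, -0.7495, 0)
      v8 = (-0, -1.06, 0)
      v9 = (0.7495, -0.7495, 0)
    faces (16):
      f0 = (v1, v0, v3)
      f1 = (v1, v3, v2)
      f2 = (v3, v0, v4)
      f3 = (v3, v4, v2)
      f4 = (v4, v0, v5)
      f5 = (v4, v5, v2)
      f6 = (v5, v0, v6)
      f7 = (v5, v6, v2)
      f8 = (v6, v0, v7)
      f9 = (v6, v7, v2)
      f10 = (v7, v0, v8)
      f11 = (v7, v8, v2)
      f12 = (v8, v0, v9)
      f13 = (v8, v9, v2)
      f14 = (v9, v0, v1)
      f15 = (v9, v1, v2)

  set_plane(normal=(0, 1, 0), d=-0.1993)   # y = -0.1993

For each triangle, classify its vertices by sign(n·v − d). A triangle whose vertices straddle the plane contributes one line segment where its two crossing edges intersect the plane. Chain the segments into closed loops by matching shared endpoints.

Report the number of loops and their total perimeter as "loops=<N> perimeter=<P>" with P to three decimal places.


loops=1 perimeter=5.967

Straddling triangles (8 of 16):
  (v6,v0,v7) [++-] → (-0.1993, -0.1993, 0)–(-0.977435, -0.1993, 0)  len=0.7781
  (v6,v7,v2) [+-+] → (-0.977435, -0.1993, 0)–(-0.1993, -0.1993, 1.56361)  len=1.7465
  (v7,v0,v8) [-+-] → (-0.1993, -0.1993, 0)–(0, -0.1993, 0)  len=0.1993
  (v7,v8,v2) [--+] → (0, -0.1993, 1.72952)–(-0.1993, -0.1993, 1.56361)  len=0.2593
  (v8,v0,v9) [-+-] → (0, -0.1993, 0)–(0.1993, -0.1993, 0)  len=0.1993
  (v8,v9,v2) [--+] → (0.1993, -0.1993, 1.56361)–(0, -0.1993, 1.72952)  len=0.2593
  (v9,v0,v1) [-++] → (0.1993, -0.1993, 0)–(0.977435, -0.1993, 0)  len=0.7781
  (v9,v1,v2) [-++] → (0.977435, -0.1993, 0)–(0.1993, -0.1993, 1.56361)  len=1.7465

Chained into 1 loop(s):
  loop 1: 8 segments, perimeter = 5.9666
Total perimeter = 5.967


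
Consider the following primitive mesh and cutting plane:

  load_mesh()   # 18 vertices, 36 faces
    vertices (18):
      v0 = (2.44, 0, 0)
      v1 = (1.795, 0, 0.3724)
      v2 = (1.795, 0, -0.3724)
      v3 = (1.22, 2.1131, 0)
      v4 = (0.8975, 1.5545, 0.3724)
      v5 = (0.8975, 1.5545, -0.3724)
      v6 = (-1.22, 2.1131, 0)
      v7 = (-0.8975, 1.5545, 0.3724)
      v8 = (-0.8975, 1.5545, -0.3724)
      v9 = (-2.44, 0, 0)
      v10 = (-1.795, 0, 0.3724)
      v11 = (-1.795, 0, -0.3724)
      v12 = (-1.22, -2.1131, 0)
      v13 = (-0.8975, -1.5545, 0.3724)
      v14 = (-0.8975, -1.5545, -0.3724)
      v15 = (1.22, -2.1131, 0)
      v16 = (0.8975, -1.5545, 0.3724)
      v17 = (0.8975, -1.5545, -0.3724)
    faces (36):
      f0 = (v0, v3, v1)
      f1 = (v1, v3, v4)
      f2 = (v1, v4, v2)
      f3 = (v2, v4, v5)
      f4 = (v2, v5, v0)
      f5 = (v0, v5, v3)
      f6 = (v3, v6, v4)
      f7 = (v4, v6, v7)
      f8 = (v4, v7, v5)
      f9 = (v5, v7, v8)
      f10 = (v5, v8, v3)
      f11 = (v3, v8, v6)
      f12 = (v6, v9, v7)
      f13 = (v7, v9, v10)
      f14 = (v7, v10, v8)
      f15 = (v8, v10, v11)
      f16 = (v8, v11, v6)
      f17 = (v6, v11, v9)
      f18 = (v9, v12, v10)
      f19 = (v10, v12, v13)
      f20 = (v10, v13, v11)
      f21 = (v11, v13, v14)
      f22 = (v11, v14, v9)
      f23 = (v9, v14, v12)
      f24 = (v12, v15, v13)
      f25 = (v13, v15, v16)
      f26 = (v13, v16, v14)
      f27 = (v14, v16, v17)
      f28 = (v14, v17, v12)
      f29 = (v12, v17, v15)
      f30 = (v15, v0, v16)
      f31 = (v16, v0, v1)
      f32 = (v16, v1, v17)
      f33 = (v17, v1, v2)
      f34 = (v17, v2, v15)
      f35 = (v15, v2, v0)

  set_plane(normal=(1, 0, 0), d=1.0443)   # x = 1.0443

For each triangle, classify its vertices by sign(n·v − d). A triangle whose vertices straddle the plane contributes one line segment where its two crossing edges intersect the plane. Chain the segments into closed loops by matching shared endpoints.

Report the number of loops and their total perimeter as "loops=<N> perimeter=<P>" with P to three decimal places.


Straddling triangles (16 of 36):
  (v1,v3,v4) [++-] → (1.0443, 1.80877, 0.202886)–(1.0443, 1.30024, 0.3724)  len=0.5360
  (v1,v4,v2) [+-+] → (1.0443, 1.30024, 0.3724)–(1.0443, 1.30024, 0.250576)  len=0.1218
  (v2,v4,v5) [+--] → (1.0443, 1.30024, 0.250576)–(1.0443, 1.30024, -0.3724)  len=0.6230
  (v2,v5,v0) [+-+] → (1.0443, 1.30024, -0.3724)–(1.0443, 1.40656, -0.336959)  len=0.1121
  (v0,v5,v3) [+-+] → (1.0443, 1.40656, -0.336959)–(1.0443, 1.80877, -0.202886)  len=0.4240
  (v3,v6,v4) [+--] → (1.0443, 2.1131, 0)–(1.0443, 1.80877, 0.202886)  len=0.3658
  (v5,v8,v3) [--+] → (1.0443, 2.06675, -0.0309)–(1.0443, 1.80877, -0.202886)  len=0.3101
  (v3,v8,v6) [+--] → (1.0443, 2.06675, -0.0309)–(1.0443, 2.1131, 0)  len=0.0557
  (v12,v15,v13) [-+-] → (1.0443, -2.1131, 0)–(1.0443, -2.06675, 0.0309)  len=0.0557
  (v13,v15,v16) [-+-] → (1.0443, -2.06675, 0.0309)–(1.0443, -1.80877, 0.202886)  len=0.3101
  (v12,v17,v15) [--+] → (1.0443, -1.80877, -0.202886)–(1.0443, -2.1131, 0)  len=0.3658
  (v15,v0,v16) [++-] → (1.0443, -1.40656, 0.336959)–(1.0443, -1.80877, 0.202886)  len=0.4240
  (v16,v0,v1) [-++] → (1.0443, -1.40656, 0.336959)–(1.0443, -1.30024, 0.3724)  len=0.1121
  (v16,v1,v17) [-+-] → (1.0443, -1.30024, 0.3724)–(1.0443, -1.30024, -0.250576)  len=0.6230
  (v17,v1,v2) [-++] → (1.0443, -1.30024, -0.250576)–(1.0443, -1.30024, -0.3724)  len=0.1218
  (v17,v2,v15) [-++] → (1.0443, -1.30024, -0.3724)–(1.0443, -1.80877, -0.202886)  len=0.5360

Chained into 2 loop(s):
  loop 1: 8 segments, perimeter = 2.5484
  loop 2: 8 segments, perimeter = 2.5484
Total perimeter = 5.097

loops=2 perimeter=5.097


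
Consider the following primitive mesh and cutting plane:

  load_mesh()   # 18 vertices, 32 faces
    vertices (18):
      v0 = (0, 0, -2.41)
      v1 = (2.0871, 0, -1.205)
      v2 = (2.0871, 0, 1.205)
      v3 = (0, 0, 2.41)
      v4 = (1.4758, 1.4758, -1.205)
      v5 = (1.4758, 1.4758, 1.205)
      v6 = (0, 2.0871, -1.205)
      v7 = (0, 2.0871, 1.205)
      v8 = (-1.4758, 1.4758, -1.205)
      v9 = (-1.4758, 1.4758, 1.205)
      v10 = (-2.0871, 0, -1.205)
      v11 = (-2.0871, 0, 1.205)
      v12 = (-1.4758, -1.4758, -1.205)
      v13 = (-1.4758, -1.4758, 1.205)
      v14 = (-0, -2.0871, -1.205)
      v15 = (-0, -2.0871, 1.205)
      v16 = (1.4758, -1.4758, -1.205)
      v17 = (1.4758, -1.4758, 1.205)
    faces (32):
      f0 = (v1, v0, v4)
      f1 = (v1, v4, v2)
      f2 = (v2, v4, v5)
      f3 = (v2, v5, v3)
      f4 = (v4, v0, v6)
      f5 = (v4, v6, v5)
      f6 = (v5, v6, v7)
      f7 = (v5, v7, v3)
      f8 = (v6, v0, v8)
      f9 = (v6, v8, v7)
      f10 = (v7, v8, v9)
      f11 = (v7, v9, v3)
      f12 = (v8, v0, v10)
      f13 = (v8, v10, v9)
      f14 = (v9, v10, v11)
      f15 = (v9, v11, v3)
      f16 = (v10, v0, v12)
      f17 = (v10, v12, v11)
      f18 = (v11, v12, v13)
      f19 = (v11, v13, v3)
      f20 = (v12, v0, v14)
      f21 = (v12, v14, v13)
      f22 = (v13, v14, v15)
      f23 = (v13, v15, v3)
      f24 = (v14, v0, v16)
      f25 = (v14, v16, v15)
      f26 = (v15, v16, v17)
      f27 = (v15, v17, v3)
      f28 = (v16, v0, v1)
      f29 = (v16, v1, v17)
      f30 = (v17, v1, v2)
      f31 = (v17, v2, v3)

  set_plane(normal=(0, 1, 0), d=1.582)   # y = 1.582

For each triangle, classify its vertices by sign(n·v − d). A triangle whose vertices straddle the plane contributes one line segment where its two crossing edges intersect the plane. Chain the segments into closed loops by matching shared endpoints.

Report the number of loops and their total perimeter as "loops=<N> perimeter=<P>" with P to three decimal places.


Straddling triangles (8 of 32):
  (v4,v0,v6) [--+] → (0, 1.582, -1.49662)–(1.21941, 1.582, -1.205)  len=1.2538
  (v4,v6,v5) [-+-] → (1.21941, 1.582, -1.205)–(1.21941, 1.582, 0.786315)  len=1.9913
  (v5,v6,v7) [-++] → (1.21941, 1.582, 0.786315)–(1.21941, 1.582, 1.205)  len=0.4187
  (v5,v7,v3) [-+-] → (1.21941, 1.582, 1.205)–(0, 1.582, 1.49662)  len=1.2538
  (v6,v0,v8) [+--] → (0, 1.582, -1.49662)–(-1.21941, 1.582, -1.205)  len=1.2538
  (v6,v8,v7) [+-+] → (-1.21941, 1.582, -1.205)–(-1.21941, 1.582, -0.786315)  len=0.4187
  (v7,v8,v9) [+--] → (-1.21941, 1.582, -0.786315)–(-1.21941, 1.582, 1.205)  len=1.9913
  (v7,v9,v3) [+--] → (-1.21941, 1.582, 1.205)–(0, 1.582, 1.49662)  len=1.2538

Chained into 1 loop(s):
  loop 1: 8 segments, perimeter = 9.8352
Total perimeter = 9.835

loops=1 perimeter=9.835


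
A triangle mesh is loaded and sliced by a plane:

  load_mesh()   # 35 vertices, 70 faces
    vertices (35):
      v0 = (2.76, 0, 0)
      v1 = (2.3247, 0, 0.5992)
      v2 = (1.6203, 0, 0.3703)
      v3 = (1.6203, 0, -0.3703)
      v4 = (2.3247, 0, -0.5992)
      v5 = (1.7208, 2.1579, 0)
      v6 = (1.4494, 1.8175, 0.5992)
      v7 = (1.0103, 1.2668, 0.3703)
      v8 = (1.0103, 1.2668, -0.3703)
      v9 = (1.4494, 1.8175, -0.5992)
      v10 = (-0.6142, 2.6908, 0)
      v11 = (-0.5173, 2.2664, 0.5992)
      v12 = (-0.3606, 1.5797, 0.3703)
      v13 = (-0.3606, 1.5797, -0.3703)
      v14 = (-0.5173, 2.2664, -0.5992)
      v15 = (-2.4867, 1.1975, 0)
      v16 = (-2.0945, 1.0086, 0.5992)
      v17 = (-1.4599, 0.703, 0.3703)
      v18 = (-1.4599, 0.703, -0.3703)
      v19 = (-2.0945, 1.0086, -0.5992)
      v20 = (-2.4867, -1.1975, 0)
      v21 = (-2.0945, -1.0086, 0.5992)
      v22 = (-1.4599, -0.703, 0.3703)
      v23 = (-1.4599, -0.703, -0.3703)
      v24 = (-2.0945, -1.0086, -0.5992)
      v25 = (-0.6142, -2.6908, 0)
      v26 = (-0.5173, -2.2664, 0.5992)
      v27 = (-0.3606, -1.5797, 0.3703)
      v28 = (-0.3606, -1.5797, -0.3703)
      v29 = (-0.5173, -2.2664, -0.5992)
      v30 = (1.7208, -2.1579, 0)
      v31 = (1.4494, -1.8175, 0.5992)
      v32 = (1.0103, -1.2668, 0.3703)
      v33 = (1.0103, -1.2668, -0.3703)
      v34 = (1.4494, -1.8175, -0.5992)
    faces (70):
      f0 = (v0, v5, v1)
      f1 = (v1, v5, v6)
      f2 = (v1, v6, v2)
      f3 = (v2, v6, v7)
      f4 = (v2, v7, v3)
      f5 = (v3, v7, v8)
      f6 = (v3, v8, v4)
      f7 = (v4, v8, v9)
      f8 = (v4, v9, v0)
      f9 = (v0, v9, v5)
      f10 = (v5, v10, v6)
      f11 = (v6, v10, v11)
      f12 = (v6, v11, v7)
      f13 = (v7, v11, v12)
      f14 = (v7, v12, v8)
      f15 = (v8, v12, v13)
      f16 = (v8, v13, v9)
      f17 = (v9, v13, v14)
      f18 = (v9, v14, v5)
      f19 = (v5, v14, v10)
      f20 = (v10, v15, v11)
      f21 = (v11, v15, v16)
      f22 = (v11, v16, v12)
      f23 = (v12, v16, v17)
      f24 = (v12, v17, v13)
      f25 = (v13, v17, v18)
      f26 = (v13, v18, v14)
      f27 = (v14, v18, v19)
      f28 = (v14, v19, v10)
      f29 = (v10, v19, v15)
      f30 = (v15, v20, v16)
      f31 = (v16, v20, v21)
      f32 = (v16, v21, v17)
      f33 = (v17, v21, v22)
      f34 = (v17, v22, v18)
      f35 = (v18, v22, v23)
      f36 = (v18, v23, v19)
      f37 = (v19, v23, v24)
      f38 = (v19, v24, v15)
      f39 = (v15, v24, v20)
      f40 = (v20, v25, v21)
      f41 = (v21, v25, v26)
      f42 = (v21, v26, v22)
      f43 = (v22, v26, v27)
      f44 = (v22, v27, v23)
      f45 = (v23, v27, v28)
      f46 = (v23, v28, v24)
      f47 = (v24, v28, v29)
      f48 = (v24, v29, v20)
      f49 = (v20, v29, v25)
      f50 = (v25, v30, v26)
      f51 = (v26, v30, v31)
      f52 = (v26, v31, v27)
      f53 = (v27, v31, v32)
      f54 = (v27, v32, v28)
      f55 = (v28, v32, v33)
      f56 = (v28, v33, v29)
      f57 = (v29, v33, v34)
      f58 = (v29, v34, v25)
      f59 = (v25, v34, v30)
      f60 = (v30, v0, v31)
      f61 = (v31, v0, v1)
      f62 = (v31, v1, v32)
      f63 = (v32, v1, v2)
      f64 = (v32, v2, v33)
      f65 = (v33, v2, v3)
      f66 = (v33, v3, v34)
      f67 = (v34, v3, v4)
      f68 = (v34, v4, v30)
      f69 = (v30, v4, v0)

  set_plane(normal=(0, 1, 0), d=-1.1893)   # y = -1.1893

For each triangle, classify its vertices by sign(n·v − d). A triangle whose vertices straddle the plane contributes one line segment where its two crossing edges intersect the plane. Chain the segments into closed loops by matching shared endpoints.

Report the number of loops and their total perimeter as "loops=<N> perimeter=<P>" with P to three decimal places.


Straddling triangles (22 of 70):
  (v15,v20,v16) [+-+] → (-2.4867, -1.1893, 0)–(-2.48524, -1.1893, 0.00222721)  len=0.0027
  (v16,v20,v21) [+-+] → (-2.48524, -1.1893, 0.00222721)–(-2.46967, -1.1893, 0.0260108)  len=0.0284
  (v15,v24,v20) [++-] → (-2.46967, -1.1893, -0.0260108)–(-2.4867, -1.1893, 0)  len=0.0311
  (v20,v25,v21) [--+] → (-1.93549, -1.1893, 0.534835)–(-2.46967, -1.1893, 0.0260108)  len=0.7377
  (v21,v25,v26) [+--] → (-1.93549, -1.1893, 0.534835)–(-1.86791, -1.1893, 0.5992)  len=0.0933
  (v21,v26,v22) [+-+] → (-1.86791, -1.1893, 0.5992)–(-1.1667, -1.1893, 0.4415)  len=0.7187
  (v22,v26,v27) [+--] → (-1.1667, -1.1893, 0.4415)–(-0.850125, -1.1893, 0.3703)  len=0.3245
  (v22,v27,v23) [+-+] → (-0.850125, -1.1893, 0.3703)–(-0.850125, -1.1893, 0.0405062)  len=0.3298
  (v23,v27,v28) [+--] → (-0.850125, -1.1893, 0.0405062)–(-0.850125, -1.1893, -0.3703)  len=0.4108
  (v23,v28,v24) [+-+] → (-0.850125, -1.1893, -0.3703)–(-1.54588, -1.1893, -0.526774)  len=0.7131
  (v24,v28,v29) [+--] → (-1.54588, -1.1893, -0.526774)–(-1.86791, -1.1893, -0.5992)  len=0.3301
  (v24,v29,v20) [+--] → (-1.86791, -1.1893, -0.5992)–(-2.46967, -1.1893, -0.0260108)  len=0.8311
  (v30,v0,v31) [-+-] → (2.18726, -1.1893, 0)–(1.9024, -1.1893, 0.392093)  len=0.4846
  (v31,v0,v1) [-++] → (1.9024, -1.1893, 0.392093)–(1.75194, -1.1893, 0.5992)  len=0.2560
  (v31,v1,v32) [-+-] → (1.75194, -1.1893, 0.5992)–(1.09071, -1.1893, 0.384304)  len=0.6953
  (v32,v1,v2) [-++] → (1.09071, -1.1893, 0.384304)–(1.04762, -1.1893, 0.3703)  len=0.0453
  (v32,v2,v33) [-+-] → (1.04762, -1.1893, 0.3703)–(1.04762, -1.1893, -0.324992)  len=0.6953
  (v33,v2,v3) [-++] → (1.04762, -1.1893, -0.324992)–(1.04762, -1.1893, -0.3703)  len=0.0453
  (v33,v3,v34) [-+-] → (1.04762, -1.1893, -0.3703)–(1.50847, -1.1893, -0.520083)  len=0.4846
  (v34,v3,v4) [-++] → (1.50847, -1.1893, -0.520083)–(1.75194, -1.1893, -0.5992)  len=0.2560
  (v34,v4,v30) [-+-] → (1.75194, -1.1893, -0.5992)–(1.99187, -1.1893, -0.268958)  len=0.4082
  (v30,v4,v0) [-++] → (1.99187, -1.1893, -0.268958)–(2.18726, -1.1893, 0)  len=0.3324

Chained into 2 loop(s):
  loop 1: 12 segments, perimeter = 4.5513
  loop 2: 10 segments, perimeter = 3.7030
Total perimeter = 8.254

loops=2 perimeter=8.254


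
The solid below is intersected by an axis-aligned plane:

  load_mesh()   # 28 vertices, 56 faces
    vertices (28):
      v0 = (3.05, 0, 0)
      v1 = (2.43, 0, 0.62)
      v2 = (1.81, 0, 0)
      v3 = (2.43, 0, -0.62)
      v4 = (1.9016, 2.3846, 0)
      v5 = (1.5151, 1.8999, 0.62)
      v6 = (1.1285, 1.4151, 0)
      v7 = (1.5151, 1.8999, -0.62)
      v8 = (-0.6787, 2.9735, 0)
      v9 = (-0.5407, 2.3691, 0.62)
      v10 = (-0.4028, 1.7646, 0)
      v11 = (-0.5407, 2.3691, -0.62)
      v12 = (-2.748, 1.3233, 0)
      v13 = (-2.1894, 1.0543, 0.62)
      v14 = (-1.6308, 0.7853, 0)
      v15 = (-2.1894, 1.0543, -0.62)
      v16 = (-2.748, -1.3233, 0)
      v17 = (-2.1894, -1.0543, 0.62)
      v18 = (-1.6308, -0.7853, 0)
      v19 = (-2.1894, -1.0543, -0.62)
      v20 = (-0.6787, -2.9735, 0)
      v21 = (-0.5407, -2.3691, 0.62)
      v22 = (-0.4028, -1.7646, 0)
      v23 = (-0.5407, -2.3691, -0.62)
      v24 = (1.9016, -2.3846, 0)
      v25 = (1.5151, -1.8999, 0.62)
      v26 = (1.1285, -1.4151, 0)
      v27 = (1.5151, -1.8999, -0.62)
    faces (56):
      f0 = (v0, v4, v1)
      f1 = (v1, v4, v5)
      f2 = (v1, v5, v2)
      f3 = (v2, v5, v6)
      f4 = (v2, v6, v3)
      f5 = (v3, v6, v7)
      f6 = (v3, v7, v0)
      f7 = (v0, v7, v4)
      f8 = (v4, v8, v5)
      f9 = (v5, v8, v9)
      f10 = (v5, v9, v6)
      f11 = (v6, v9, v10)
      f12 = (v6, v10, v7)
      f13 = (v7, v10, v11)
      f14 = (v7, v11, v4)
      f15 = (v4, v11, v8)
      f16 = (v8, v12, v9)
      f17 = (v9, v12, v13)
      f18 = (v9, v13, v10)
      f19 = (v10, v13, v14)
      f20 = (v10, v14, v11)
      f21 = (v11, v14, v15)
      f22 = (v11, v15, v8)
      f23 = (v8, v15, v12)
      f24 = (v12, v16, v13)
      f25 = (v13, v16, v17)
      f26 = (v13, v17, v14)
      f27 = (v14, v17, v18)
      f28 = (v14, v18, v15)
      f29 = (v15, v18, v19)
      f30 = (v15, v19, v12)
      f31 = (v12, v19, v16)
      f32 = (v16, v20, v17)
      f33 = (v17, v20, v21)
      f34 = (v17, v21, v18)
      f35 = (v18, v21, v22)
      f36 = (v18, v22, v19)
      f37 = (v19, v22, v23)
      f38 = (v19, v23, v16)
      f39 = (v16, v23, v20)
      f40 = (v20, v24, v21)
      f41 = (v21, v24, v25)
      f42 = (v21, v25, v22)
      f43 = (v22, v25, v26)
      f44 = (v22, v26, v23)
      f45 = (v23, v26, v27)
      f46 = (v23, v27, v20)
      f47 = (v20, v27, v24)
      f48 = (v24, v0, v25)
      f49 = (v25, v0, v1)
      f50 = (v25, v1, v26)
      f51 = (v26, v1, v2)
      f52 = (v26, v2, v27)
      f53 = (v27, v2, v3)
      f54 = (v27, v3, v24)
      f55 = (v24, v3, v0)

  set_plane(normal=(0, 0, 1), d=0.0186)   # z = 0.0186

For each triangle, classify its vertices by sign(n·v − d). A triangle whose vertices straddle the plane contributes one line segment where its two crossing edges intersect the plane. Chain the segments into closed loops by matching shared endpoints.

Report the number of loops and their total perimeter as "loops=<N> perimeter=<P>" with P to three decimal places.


loops=2 perimeter=29.521

Straddling triangles (28 of 56):
  (v0,v4,v1) [--+] → (1.91745, 2.31306, 0.0186)–(3.0314, 0, 0.0186)  len=2.5673
  (v1,v4,v5) [+-+] → (1.91745, 2.31306, 0.0186)–(1.89, 2.37006, 0.0186)  len=0.0633
  (v1,v5,v2) [++-] → (1.80115, 0.056997, 0.0186)–(1.8286, 0, 0.0186)  len=0.0633
  (v2,v5,v6) [-+-] → (1.80115, 0.056997, 0.0186)–(1.1401, 1.42964, 0.0186)  len=1.5235
  (v4,v8,v5) [--+] → (-0.612886, 2.94129, 0.0186)–(1.89, 2.37006, 0.0186)  len=2.5672
  (v5,v8,v9) [+-+] → (-0.612886, 2.94129, 0.0186)–(-0.67456, 2.95537, 0.0186)  len=0.0633
  (v5,v9,v6) [++-] → (1.07842, 1.44372, 0.0186)–(1.1401, 1.42964, 0.0186)  len=0.0633
  (v6,v9,v10) [-+-] → (1.07842, 1.44372, 0.0186)–(-0.406937, 1.78273, 0.0186)  len=1.5236
  (v8,v12,v9) [--+] → (-2.68178, 1.35467, 0.0186)–(-0.67456, 2.95537, 0.0186)  len=2.5673
  (v9,v12,v13) [+-+] → (-2.68178, 1.35467, 0.0186)–(-2.73124, 1.31523, 0.0186)  len=0.0633
  (v9,v13,v10) [++-] → (-0.456398, 1.74329, 0.0186)–(-0.406937, 1.78273, 0.0186)  len=0.0633
  (v10,v13,v14) [-+-] → (-0.456398, 1.74329, 0.0186)–(-1.64756, 0.79337, 0.0186)  len=1.5236
  (v12,v16,v13) [--+] → (-2.73124, -1.25197, 0.0186)–(-2.73124, 1.31523, 0.0186)  len=2.5672
  (v13,v16,v17) [+-+] → (-2.73124, -1.25197, 0.0186)–(-2.73124, -1.31523, 0.0186)  len=0.0633
  (v13,v17,v14) [++-] → (-1.64756, 0.730112, 0.0186)–(-1.64756, 0.79337, 0.0186)  len=0.0633
  (v14,v17,v18) [-+-] → (-1.64756, 0.730112, 0.0186)–(-1.64756, -0.79337, 0.0186)  len=1.5235
  (v16,v20,v17) [--+] → (-0.724021, -2.91592, 0.0186)–(-2.73124, -1.31523, 0.0186)  len=2.5673
  (v17,v20,v21) [+-+] → (-0.724021, -2.91592, 0.0186)–(-0.67456, -2.95537, 0.0186)  len=0.0633
  (v17,v21,v18) [++-] → (-1.5981, -0.832814, 0.0186)–(-1.64756, -0.79337, 0.0186)  len=0.0633
  (v18,v21,v22) [-+-] → (-1.5981, -0.832814, 0.0186)–(-0.406937, -1.78273, 0.0186)  len=1.5236
  (v20,v24,v21) [--+] → (1.82833, -2.38413, 0.0186)–(-0.67456, -2.95537, 0.0186)  len=2.5672
  (v21,v24,v25) [+-+] → (1.82833, -2.38413, 0.0186)–(1.89, -2.37006, 0.0186)  len=0.0633
  (v21,v25,v22) [++-] → (-0.345263, -1.76866, 0.0186)–(-0.406937, -1.78273, 0.0186)  len=0.0633
  (v22,v25,v26) [-+-] → (-0.345263, -1.76866, 0.0186)–(1.1401, -1.42964, 0.0186)  len=1.5236
  (v24,v0,v25) [--+] → (3.00395, -0.056997, 0.0186)–(1.89, -2.37006, 0.0186)  len=2.5673
  (v25,v0,v1) [+-+] → (3.00395, -0.056997, 0.0186)–(3.0314, 0, 0.0186)  len=0.0633
  (v25,v1,v26) [++-] → (1.16755, -1.37265, 0.0186)–(1.1401, -1.42964, 0.0186)  len=0.0633
  (v26,v1,v2) [-+-] → (1.16755, -1.37265, 0.0186)–(1.8286, 0, 0.0186)  len=1.5235

Chained into 2 loop(s):
  loop 1: 14 segments, perimeter = 18.4138
  loop 2: 14 segments, perimeter = 11.1076
Total perimeter = 29.521
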